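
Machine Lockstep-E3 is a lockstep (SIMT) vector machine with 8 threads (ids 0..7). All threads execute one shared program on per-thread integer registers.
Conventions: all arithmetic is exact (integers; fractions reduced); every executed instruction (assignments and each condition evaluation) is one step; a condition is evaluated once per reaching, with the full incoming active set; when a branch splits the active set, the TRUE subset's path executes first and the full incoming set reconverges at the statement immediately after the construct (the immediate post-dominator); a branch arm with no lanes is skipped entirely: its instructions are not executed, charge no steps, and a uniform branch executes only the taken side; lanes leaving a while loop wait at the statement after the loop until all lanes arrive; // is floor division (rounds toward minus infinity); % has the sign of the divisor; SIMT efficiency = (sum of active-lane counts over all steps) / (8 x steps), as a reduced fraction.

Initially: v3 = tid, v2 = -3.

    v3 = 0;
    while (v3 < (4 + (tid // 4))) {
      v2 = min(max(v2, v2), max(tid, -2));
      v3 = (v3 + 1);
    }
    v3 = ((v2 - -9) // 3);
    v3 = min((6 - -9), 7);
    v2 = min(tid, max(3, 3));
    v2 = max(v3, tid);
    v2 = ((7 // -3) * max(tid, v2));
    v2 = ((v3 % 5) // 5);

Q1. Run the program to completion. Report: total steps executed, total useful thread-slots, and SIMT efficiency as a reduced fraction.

Answer: 23 steps, 172 useful, 43/46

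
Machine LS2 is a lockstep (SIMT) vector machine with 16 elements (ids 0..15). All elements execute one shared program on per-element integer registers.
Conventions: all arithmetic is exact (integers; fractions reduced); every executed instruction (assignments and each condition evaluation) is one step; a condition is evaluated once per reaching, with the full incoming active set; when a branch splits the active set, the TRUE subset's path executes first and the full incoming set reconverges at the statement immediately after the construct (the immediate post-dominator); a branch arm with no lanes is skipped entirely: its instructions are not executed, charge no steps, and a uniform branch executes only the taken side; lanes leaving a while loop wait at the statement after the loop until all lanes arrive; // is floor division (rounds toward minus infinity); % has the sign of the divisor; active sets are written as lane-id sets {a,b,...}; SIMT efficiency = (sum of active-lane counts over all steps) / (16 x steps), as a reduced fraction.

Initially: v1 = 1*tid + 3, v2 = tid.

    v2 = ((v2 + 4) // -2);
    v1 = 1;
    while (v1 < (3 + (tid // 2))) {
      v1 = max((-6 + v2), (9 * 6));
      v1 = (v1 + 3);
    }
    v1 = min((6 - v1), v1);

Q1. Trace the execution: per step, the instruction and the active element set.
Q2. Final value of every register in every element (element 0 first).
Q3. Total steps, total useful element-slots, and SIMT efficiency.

step 0: v2 <- ((v2 + 4) // -2)       {0,1,2,3,4,5,6,7,8,9,10,11,12,13,14,15}
step 1: v1 <- 1                      {0,1,2,3,4,5,6,7,8,9,10,11,12,13,14,15}
step 2: eval (v1 < (3 + (tid // 2))) {0,1,2,3,4,5,6,7,8,9,10,11,12,13,14,15}
step 3: v1 <- max((-6 + v2), (9 * 6)) {0,1,2,3,4,5,6,7,8,9,10,11,12,13,14,15}
step 4: v1 <- (v1 + 3)               {0,1,2,3,4,5,6,7,8,9,10,11,12,13,14,15}
step 5: eval (v1 < (3 + (tid // 2))) {0,1,2,3,4,5,6,7,8,9,10,11,12,13,14,15}
step 6: v1 <- min((6 - v1), v1)      {0,1,2,3,4,5,6,7,8,9,10,11,12,13,14,15}

Answer: 7 steps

v1: -51,-51,-51,-51,-51,-51,-51,-51,-51,-51,-51,-51,-51,-51,-51,-51
v2: -2,-3,-3,-4,-4,-5,-5,-6,-6,-7,-7,-8,-8,-9,-9,-10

steps = 7; useful = 112; efficiency = 112/112 = 1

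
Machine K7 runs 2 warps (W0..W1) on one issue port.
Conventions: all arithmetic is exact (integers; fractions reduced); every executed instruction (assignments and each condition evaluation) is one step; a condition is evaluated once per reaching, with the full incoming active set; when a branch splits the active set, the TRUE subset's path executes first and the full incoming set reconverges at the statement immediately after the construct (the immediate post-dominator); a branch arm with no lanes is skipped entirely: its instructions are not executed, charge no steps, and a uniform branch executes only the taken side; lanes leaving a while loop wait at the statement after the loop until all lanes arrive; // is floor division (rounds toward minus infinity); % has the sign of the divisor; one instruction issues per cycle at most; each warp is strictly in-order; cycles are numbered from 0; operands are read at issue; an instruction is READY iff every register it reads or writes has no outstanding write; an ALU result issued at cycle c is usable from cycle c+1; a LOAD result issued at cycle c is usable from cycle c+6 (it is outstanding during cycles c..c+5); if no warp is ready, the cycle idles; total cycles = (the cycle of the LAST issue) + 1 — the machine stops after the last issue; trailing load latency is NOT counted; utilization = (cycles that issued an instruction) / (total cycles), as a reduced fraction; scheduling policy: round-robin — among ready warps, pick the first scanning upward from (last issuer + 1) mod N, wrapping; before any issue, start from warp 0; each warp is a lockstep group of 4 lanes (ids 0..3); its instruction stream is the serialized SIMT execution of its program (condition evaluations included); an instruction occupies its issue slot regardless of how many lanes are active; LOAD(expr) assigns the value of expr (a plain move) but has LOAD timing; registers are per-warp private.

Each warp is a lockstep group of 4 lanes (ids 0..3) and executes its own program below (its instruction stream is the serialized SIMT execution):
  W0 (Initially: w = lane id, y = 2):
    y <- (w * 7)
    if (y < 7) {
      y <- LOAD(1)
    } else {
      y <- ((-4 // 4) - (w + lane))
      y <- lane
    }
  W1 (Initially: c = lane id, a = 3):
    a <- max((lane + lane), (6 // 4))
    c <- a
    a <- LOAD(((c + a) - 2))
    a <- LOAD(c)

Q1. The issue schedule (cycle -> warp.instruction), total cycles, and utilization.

cycle 0: W0.I0
cycle 1: W1.I0
cycle 2: W0.I1
cycle 3: W1.I1
cycle 4: W0.I2
cycle 5: W1.I2
cycle 6: idle
cycle 7: idle
cycle 8: idle
cycle 9: idle
cycle 10: W0.I3
cycle 11: W1.I3
cycle 12: W0.I4

Answer: 13 cycles, utilization 9/13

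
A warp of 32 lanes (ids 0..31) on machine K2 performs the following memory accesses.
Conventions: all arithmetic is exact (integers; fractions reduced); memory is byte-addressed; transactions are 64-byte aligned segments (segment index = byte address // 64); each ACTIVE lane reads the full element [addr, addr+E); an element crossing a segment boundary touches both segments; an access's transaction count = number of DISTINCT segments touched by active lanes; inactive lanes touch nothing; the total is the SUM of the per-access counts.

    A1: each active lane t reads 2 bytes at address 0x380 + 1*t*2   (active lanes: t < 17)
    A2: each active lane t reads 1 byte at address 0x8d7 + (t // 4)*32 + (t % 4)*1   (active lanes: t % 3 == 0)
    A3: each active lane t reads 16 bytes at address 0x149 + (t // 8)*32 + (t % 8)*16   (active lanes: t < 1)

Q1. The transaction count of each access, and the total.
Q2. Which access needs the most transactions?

A1: 1 transaction
A2: 4 transactions
A3: 1 transaction

Answer: 1,4,1; total 6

Answer: A2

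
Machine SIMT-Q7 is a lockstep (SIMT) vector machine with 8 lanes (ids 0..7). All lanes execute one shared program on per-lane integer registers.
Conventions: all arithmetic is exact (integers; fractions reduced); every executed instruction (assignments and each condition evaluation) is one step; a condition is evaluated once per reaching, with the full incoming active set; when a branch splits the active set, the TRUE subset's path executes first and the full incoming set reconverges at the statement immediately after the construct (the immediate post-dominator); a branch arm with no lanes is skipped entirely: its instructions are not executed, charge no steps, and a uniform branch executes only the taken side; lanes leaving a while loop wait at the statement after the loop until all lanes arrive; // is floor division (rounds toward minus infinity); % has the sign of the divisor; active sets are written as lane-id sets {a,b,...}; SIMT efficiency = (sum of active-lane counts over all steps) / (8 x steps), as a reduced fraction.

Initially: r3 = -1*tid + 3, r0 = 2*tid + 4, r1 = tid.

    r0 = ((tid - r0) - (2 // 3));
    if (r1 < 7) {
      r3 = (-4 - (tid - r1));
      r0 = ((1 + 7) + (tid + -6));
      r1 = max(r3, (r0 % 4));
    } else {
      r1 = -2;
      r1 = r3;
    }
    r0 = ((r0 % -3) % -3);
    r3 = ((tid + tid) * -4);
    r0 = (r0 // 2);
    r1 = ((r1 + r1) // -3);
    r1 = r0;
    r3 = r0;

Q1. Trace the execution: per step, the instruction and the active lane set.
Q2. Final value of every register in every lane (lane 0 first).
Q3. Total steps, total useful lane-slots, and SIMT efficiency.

step 0: r0 <- ((tid - r0) - (2 // 3)) {0,1,2,3,4,5,6,7}
step 1: eval (r1 < 7)                {0,1,2,3,4,5,6,7}
step 2: r3 <- (-4 - (tid - r1))      {0,1,2,3,4,5,6}
step 3: r0 <- ((1 + 7) + (tid + -6)) {0,1,2,3,4,5,6}
step 4: r1 <- max(r3, (r0 % 4))      {0,1,2,3,4,5,6}
step 5: r1 <- -2                     {7}
step 6: r1 <- r3                     {7}
step 7: r0 <- ((r0 % -3) % -3)       {0,1,2,3,4,5,6,7}
step 8: r3 <- ((tid + tid) * -4)     {0,1,2,3,4,5,6,7}
step 9: r0 <- (r0 // 2)              {0,1,2,3,4,5,6,7}
step 10: r1 <- ((r1 + r1) // -3)      {0,1,2,3,4,5,6,7}
step 11: r1 <- r0                     {0,1,2,3,4,5,6,7}
step 12: r3 <- r0                     {0,1,2,3,4,5,6,7}

Answer: 13 steps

r3: -1,0,-1,-1,0,-1,-1,-1
r0: -1,0,-1,-1,0,-1,-1,-1
r1: -1,0,-1,-1,0,-1,-1,-1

steps = 13; useful = 87; efficiency = 87/104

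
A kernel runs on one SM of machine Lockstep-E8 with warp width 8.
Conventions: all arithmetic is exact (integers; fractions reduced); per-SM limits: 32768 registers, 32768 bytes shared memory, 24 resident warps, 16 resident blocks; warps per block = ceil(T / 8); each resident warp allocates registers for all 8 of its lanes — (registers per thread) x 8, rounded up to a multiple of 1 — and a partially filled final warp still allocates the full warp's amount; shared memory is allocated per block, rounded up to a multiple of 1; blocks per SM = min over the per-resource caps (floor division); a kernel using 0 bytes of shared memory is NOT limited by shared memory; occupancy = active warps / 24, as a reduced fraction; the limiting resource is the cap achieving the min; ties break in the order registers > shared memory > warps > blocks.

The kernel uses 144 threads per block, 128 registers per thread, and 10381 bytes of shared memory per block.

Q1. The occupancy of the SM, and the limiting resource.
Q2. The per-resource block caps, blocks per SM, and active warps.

Answer: occupancy 3/4, limited by registers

registers: 1 block
shared memory: 3 blocks
warps: 1 block
blocks: 16 blocks

Answer: 1 block, 18 active warps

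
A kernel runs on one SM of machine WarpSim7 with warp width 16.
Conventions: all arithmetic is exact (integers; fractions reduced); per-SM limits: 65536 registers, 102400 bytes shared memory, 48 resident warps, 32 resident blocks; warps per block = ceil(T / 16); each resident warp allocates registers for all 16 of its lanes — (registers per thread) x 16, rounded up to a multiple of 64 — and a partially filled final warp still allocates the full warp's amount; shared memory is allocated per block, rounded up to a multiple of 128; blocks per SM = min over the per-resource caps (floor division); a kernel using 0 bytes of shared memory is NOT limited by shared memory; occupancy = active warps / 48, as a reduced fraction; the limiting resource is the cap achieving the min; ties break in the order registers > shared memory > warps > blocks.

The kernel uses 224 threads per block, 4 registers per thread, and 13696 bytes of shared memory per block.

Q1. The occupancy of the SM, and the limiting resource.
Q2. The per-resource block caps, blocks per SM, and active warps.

Answer: occupancy 7/8, limited by warps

registers: 73 blocks
shared memory: 7 blocks
warps: 3 blocks
blocks: 32 blocks

Answer: 3 blocks, 42 active warps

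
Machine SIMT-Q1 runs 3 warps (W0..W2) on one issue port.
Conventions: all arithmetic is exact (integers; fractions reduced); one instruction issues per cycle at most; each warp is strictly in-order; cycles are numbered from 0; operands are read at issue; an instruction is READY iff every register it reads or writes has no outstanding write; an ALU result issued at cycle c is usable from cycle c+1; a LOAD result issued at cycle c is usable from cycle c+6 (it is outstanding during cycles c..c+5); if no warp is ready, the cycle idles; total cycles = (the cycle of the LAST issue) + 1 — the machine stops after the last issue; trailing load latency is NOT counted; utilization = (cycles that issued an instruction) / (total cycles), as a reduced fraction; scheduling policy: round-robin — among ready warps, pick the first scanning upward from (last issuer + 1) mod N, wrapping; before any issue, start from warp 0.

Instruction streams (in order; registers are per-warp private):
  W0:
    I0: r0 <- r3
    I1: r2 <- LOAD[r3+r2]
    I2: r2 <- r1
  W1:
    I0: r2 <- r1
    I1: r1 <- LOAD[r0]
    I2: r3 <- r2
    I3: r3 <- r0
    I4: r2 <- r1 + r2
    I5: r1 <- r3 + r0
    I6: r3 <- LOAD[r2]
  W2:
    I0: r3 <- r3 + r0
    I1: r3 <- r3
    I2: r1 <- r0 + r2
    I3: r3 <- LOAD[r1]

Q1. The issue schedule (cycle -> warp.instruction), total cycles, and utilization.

cycle 0: W0.I0
cycle 1: W1.I0
cycle 2: W2.I0
cycle 3: W0.I1
cycle 4: W1.I1
cycle 5: W2.I1
cycle 6: W1.I2
cycle 7: W2.I2
cycle 8: W1.I3
cycle 9: W2.I3
cycle 10: W0.I2
cycle 11: W1.I4
cycle 12: W1.I5
cycle 13: W1.I6

Answer: 14 cycles, utilization 1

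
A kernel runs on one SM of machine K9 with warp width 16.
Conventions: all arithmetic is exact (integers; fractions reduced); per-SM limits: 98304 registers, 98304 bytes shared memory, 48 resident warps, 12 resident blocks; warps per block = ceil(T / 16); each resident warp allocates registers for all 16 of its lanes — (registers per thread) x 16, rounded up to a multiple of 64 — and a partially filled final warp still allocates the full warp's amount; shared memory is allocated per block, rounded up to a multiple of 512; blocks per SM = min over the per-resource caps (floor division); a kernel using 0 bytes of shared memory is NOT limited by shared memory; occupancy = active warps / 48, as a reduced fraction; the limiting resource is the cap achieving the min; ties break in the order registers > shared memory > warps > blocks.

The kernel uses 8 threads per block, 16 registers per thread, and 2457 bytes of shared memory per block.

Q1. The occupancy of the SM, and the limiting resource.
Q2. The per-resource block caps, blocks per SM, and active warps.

Answer: occupancy 1/4, limited by blocks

registers: 384 blocks
shared memory: 38 blocks
warps: 48 blocks
blocks: 12 blocks

Answer: 12 blocks, 12 active warps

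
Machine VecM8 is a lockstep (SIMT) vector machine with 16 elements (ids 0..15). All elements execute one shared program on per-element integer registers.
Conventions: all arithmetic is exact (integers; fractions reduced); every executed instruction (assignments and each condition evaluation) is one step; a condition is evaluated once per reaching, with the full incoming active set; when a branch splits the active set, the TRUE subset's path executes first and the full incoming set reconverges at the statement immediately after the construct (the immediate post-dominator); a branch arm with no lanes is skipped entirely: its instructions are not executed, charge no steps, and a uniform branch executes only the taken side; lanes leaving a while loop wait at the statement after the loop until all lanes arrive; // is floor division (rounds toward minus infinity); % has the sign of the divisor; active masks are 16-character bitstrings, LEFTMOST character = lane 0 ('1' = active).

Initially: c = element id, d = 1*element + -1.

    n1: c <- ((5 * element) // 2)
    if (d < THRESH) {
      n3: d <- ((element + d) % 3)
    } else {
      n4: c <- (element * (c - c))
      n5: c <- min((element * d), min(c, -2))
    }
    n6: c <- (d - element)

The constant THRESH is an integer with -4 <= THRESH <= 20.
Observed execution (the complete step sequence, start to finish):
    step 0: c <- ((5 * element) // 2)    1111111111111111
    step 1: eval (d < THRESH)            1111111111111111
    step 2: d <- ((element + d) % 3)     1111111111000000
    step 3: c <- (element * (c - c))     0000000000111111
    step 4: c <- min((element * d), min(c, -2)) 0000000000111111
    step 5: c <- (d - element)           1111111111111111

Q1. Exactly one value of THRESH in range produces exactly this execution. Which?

Answer: THRESH = 9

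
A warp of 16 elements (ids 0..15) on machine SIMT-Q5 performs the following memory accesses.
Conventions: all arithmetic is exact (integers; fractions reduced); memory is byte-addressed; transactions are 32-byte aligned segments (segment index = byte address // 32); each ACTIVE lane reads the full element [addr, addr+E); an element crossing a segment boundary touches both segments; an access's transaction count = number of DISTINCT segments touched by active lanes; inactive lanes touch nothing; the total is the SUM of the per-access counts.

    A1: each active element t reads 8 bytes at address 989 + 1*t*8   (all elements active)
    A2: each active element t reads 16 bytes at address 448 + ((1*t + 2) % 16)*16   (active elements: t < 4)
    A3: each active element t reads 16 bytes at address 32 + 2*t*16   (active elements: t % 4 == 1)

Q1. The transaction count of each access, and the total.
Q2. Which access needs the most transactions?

A1: 5 transactions
A2: 2 transactions
A3: 4 transactions

Answer: 5,2,4; total 11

Answer: A1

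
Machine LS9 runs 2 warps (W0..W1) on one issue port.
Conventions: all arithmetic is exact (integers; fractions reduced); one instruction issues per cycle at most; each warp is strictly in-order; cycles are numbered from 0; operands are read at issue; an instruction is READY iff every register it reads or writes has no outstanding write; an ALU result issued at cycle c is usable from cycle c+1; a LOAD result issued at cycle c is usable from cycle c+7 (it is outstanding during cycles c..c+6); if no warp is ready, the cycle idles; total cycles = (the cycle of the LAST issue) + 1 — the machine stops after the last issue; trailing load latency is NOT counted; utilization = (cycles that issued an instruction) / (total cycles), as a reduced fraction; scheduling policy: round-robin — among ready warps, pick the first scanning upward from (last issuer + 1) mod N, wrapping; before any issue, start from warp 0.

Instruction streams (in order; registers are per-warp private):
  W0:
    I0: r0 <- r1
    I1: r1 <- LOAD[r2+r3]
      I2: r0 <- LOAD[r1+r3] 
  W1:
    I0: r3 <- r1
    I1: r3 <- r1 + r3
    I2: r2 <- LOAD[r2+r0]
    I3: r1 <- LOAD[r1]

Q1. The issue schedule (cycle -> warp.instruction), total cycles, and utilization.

cycle 0: W0.I0
cycle 1: W1.I0
cycle 2: W0.I1
cycle 3: W1.I1
cycle 4: W1.I2
cycle 5: W1.I3
cycle 6: idle
cycle 7: idle
cycle 8: idle
cycle 9: W0.I2

Answer: 10 cycles, utilization 7/10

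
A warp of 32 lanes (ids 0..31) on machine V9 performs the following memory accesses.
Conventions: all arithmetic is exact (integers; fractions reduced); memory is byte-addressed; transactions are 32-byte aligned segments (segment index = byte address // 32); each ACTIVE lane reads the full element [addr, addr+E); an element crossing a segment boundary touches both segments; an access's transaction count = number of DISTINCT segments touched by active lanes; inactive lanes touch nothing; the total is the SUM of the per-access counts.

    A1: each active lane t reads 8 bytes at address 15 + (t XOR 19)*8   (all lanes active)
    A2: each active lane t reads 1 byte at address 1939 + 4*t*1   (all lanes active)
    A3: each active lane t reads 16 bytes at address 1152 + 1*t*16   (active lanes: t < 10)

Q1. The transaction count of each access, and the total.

A1: 9 transactions
A2: 5 transactions
A3: 5 transactions

Answer: 9,5,5; total 19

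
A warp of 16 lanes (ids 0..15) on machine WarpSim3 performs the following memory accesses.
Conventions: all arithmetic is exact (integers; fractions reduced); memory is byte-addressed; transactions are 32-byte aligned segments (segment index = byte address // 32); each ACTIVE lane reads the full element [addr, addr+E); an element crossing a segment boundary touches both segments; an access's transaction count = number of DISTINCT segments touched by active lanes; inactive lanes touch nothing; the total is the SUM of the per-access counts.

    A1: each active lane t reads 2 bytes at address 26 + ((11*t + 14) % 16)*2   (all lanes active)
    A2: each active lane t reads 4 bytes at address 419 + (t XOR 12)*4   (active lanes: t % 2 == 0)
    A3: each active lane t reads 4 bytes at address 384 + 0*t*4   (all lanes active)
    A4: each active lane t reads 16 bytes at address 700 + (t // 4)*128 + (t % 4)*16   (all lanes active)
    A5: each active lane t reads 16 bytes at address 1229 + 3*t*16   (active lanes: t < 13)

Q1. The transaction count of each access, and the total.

A1: 2 transactions
A2: 2 transactions
A3: 1 transaction
A4: 12 transactions
A5: 19 transactions

Answer: 2,2,1,12,19; total 36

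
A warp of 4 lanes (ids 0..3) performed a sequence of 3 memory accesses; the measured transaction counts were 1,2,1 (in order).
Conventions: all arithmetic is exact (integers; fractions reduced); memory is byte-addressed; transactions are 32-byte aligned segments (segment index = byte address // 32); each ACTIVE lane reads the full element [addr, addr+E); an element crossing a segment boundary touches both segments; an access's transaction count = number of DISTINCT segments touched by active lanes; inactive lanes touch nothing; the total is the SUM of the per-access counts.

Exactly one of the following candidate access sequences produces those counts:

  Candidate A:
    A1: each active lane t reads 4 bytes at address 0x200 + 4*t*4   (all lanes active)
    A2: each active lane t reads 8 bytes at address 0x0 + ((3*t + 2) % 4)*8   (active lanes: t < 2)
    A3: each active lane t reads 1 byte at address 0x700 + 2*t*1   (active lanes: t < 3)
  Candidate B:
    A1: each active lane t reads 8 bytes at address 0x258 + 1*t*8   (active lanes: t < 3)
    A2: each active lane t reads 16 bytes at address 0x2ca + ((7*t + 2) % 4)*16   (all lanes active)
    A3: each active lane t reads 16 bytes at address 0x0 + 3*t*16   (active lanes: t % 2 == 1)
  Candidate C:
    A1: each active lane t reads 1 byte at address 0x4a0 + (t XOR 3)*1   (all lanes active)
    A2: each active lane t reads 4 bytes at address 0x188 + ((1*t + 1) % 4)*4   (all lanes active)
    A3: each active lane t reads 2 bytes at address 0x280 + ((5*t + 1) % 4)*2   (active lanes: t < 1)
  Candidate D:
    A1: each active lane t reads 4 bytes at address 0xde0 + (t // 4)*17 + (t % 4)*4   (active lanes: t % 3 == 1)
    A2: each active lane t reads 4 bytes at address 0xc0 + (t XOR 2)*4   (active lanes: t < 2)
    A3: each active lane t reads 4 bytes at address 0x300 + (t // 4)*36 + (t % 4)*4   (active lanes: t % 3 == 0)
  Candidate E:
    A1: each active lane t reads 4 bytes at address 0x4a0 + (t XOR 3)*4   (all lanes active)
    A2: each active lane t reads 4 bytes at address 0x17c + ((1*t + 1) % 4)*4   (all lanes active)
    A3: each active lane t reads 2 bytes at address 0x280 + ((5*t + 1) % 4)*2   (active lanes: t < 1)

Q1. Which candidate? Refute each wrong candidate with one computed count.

A: A1 gives 2 transactions, not 1
B: A1 gives 2 transactions, not 1
C: A2 gives 1 transaction, not 2
D: A2 gives 1 transaction, not 2
E: all counts match (1,2,1)

Answer: E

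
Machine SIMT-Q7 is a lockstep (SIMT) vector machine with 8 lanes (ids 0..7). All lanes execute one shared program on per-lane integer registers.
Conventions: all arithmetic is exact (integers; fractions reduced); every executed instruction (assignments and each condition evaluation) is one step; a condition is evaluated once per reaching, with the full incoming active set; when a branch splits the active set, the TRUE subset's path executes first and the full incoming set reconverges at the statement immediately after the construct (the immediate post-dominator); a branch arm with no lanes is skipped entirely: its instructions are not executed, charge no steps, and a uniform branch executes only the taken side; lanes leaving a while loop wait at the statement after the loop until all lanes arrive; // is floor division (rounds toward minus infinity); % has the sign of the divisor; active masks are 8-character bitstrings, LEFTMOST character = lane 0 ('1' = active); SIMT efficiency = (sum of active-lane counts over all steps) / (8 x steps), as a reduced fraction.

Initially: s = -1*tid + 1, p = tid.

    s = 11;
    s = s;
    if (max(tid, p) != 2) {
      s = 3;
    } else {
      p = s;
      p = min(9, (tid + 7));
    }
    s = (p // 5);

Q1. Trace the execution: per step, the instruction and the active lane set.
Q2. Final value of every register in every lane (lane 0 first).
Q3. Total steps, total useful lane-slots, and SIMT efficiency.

step 0: s <- 11                      11111111
step 1: s <- s                       11111111
step 2: eval (max(tid, p) != 2)      11111111
step 3: s <- 3                       11011111
step 4: p <- s                       00100000
step 5: p <- min(9, (tid + 7))       00100000
step 6: s <- (p // 5)                11111111

Answer: 7 steps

s: 0,0,1,0,0,1,1,1
p: 0,1,9,3,4,5,6,7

steps = 7; useful = 41; efficiency = 41/56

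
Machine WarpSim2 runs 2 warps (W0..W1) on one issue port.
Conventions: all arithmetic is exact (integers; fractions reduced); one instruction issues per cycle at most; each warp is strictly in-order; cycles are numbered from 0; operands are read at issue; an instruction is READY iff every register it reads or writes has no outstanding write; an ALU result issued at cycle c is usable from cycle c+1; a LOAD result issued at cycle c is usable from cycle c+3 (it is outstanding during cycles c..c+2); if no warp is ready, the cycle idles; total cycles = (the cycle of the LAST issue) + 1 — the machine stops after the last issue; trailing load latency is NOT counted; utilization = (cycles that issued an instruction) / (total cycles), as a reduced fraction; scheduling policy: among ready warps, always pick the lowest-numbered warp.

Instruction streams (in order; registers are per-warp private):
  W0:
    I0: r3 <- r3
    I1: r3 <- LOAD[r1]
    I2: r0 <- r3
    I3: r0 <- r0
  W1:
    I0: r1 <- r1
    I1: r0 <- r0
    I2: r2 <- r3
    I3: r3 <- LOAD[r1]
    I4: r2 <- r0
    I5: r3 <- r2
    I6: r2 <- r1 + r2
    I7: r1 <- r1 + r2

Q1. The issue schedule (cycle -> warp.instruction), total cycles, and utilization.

cycle 0: W0.I0
cycle 1: W0.I1
cycle 2: W1.I0
cycle 3: W1.I1
cycle 4: W0.I2
cycle 5: W0.I3
cycle 6: W1.I2
cycle 7: W1.I3
cycle 8: W1.I4
cycle 9: idle
cycle 10: W1.I5
cycle 11: W1.I6
cycle 12: W1.I7

Answer: 13 cycles, utilization 12/13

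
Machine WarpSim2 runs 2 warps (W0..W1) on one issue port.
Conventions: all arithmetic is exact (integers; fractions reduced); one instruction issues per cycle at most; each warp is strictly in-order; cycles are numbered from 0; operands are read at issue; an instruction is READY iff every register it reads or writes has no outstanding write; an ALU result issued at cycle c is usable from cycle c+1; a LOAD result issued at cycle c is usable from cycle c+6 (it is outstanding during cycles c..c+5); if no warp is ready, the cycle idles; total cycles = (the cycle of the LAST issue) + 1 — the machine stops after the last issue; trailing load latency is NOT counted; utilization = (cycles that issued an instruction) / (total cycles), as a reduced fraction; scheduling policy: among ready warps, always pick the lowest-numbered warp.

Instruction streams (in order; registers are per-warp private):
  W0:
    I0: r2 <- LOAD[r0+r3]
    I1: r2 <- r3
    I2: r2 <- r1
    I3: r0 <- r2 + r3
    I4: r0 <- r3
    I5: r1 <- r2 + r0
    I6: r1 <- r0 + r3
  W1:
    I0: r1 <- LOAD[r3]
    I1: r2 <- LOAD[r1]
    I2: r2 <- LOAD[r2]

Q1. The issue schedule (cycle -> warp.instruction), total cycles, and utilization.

cycle 0: W0.I0
cycle 1: W1.I0
cycle 2: idle
cycle 3: idle
cycle 4: idle
cycle 5: idle
cycle 6: W0.I1
cycle 7: W0.I2
cycle 8: W0.I3
cycle 9: W0.I4
cycle 10: W0.I5
cycle 11: W0.I6
cycle 12: W1.I1
cycle 13: idle
cycle 14: idle
cycle 15: idle
cycle 16: idle
cycle 17: idle
cycle 18: W1.I2

Answer: 19 cycles, utilization 10/19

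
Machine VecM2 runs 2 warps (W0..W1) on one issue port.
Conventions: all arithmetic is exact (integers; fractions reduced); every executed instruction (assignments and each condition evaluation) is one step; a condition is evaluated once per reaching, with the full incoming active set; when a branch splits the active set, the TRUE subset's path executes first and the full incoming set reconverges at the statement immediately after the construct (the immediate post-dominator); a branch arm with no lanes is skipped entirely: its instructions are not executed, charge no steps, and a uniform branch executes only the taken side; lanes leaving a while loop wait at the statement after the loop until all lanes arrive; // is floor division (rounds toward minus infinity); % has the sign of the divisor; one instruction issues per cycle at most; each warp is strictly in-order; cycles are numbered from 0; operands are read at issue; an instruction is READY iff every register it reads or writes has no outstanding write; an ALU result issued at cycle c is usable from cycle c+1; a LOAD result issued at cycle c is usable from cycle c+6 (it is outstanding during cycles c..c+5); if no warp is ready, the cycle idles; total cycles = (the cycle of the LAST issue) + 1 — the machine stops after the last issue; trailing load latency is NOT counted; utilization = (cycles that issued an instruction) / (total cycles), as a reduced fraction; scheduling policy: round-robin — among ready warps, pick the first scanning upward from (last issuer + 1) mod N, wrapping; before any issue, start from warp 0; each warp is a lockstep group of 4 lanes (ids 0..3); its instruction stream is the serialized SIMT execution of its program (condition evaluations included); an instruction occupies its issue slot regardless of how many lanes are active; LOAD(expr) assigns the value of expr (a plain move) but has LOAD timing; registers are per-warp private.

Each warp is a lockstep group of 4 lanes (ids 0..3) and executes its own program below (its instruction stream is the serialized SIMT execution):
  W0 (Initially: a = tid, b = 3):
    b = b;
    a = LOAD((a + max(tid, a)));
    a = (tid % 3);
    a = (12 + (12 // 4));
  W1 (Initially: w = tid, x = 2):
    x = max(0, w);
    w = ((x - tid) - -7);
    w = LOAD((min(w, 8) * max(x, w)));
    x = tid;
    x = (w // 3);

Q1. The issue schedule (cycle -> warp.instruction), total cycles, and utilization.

cycle 0: W0.I0
cycle 1: W1.I0
cycle 2: W0.I1
cycle 3: W1.I1
cycle 4: W1.I2
cycle 5: W1.I3
cycle 6: idle
cycle 7: idle
cycle 8: W0.I2
cycle 9: W0.I3
cycle 10: W1.I4

Answer: 11 cycles, utilization 9/11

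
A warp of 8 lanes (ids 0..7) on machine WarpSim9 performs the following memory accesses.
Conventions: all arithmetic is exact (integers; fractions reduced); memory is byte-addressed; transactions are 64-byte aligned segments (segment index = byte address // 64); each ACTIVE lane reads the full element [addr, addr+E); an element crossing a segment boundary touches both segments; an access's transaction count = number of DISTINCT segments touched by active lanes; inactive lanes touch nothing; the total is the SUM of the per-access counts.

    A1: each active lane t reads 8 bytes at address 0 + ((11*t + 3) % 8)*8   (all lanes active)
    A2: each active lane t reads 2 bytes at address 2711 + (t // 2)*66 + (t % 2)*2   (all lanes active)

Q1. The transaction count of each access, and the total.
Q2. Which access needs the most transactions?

A1: 1 transaction
A2: 4 transactions

Answer: 1,4; total 5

Answer: A2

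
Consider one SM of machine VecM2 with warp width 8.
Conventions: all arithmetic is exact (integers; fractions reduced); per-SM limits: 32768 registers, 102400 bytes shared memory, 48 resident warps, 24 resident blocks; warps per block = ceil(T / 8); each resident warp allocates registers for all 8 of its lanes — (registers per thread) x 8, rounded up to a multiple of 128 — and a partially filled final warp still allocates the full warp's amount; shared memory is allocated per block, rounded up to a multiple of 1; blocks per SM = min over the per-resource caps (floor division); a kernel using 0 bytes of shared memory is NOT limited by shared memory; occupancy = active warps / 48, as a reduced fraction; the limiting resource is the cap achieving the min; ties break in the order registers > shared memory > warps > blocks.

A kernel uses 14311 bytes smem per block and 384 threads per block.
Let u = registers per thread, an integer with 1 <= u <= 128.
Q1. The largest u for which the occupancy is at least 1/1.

Answer: u = 80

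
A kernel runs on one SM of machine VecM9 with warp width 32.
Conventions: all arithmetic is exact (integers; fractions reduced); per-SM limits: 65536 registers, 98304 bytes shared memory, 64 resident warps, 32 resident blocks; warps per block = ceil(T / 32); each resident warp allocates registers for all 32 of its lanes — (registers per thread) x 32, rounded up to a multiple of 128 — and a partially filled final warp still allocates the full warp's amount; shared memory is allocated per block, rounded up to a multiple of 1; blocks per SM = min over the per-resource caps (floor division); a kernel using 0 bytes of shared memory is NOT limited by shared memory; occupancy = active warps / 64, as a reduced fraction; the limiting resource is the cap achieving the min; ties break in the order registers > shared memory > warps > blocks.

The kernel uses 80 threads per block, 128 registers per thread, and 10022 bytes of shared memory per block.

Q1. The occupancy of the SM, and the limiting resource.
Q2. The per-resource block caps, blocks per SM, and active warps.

Answer: occupancy 15/64, limited by registers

registers: 5 blocks
shared memory: 9 blocks
warps: 21 blocks
blocks: 32 blocks

Answer: 5 blocks, 15 active warps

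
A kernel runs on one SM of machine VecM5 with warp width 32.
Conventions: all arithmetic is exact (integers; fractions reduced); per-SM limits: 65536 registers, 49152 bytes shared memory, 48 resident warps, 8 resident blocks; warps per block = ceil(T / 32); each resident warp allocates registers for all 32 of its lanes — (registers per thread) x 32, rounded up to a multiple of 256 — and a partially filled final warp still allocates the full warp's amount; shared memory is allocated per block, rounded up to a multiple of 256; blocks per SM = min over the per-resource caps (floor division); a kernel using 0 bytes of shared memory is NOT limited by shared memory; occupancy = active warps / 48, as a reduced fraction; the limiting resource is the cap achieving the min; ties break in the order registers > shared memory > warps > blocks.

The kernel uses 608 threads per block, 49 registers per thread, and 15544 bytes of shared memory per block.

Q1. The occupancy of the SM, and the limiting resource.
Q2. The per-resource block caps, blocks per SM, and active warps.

Answer: occupancy 19/48, limited by registers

registers: 1 block
shared memory: 3 blocks
warps: 2 blocks
blocks: 8 blocks

Answer: 1 block, 19 active warps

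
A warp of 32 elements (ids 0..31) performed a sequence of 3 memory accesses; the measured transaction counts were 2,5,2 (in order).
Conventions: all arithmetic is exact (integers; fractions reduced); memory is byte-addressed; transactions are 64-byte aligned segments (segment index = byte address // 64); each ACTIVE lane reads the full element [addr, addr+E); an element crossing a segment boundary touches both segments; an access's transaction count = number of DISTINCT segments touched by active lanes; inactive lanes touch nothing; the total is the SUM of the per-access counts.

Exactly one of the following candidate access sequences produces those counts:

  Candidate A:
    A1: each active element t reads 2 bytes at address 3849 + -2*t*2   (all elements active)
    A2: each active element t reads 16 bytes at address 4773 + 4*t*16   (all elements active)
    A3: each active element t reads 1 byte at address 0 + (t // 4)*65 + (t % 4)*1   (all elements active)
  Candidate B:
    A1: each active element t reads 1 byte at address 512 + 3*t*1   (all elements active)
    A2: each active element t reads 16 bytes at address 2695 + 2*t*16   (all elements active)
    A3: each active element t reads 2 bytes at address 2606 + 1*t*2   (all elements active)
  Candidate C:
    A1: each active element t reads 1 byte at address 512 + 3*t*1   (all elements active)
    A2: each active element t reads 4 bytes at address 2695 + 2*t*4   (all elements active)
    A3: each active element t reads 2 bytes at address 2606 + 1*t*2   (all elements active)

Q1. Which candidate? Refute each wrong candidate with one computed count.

A: A1 gives 3 transactions, not 2
B: A2 gives 16 transactions, not 5
C: all counts match (2,5,2)

Answer: C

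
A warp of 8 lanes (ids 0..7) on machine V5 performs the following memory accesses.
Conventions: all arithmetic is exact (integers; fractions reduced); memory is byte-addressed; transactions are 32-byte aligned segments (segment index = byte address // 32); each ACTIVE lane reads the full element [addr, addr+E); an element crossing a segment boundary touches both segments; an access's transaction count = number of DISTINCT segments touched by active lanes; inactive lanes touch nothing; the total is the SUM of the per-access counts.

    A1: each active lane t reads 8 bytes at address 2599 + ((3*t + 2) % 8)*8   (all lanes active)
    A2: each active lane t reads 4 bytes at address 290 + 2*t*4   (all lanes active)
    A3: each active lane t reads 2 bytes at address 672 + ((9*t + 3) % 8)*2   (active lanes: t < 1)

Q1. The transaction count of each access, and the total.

A1: 3 transactions
A2: 2 transactions
A3: 1 transaction

Answer: 3,2,1; total 6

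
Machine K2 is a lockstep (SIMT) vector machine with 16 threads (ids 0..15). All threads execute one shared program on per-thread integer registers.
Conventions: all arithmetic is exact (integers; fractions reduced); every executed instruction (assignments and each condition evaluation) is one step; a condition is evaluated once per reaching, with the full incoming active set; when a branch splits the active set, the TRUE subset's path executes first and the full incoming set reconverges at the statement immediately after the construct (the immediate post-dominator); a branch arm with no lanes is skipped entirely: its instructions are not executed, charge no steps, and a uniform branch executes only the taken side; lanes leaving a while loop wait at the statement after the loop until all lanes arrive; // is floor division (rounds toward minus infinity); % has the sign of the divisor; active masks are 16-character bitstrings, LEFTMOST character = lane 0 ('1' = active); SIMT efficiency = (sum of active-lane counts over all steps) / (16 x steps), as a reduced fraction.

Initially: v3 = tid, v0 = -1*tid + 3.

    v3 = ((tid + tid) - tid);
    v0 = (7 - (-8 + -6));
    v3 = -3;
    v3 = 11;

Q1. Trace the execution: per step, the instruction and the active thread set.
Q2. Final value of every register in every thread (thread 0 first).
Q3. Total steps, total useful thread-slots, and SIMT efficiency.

step 0: v3 <- ((tid + tid) - tid)    1111111111111111
step 1: v0 <- (7 - (-8 + -6))        1111111111111111
step 2: v3 <- -3                     1111111111111111
step 3: v3 <- 11                     1111111111111111

Answer: 4 steps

v3: 11,11,11,11,11,11,11,11,11,11,11,11,11,11,11,11
v0: 21,21,21,21,21,21,21,21,21,21,21,21,21,21,21,21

steps = 4; useful = 64; efficiency = 64/64 = 1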